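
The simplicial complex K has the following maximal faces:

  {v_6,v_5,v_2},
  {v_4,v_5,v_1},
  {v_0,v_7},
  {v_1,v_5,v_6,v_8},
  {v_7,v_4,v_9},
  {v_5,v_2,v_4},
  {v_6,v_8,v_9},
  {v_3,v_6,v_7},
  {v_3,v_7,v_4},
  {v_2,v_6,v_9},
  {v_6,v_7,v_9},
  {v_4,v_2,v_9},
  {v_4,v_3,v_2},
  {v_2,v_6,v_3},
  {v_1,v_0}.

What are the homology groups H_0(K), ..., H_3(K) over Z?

Fix the vertex order v_0 < v_1 < v_2 < v_3 < v_4 < v_5 < v_6 < v_7 < v_8 < v_9 and write every simplex with vertices in increasing order. Then dim K = 3 and the simplices of K are:

  0-simplices (10): [v_0], [v_1], [v_2], [v_3], [v_4], [v_5], [v_6], [v_7], [v_8], [v_9]
  1-simplices (24): (24 of them)
  2-simplices (16): (16 of them)
  3-simplices (1): [v_1,v_5,v_6,v_8]

so the chain groups are C_0 ≅ Z^10, C_1 ≅ Z^24, C_2 ≅ Z^16, C_3 ≅ Z^1.

The boundary map ∂_1: C_1 → C_0 is given by ∂[p,q] = [q] − [p]. For instance
  ∂[v_5,v_6] = [v_6] − [v_5].
The 10×24 boundary matrix has rank 9 and Smith normal form diag(1,1,1,1,1,1,1,1,1).

Boundary ∂_2: C_2 → C_1 maps a triangle to the signed sum of its edges. For instance
  ∂[v_1,v_5,v_8] = [v_5,v_8] − [v_1,v_8] + [v_1,v_5],
  ∂[v_2,v_3,v_6] = [v_3,v_6] − [v_2,v_6] + [v_2,v_3].
The resulting 24×16 matrix has rank 14, and its Smith normal form has invariant factors (1,1,1,1,1,1,1,1,1,1,1,1,1,1).

The boundary map ∂_3: C_3 → C_2 sends each 3-simplex σ to the alternating sum Σ_i (−1)^i (σ with its i-th vertex removed). For instance
  ∂[v_1,v_5,v_6,v_8] = [v_5,v_6,v_8] − [v_1,v_6,v_8] + [v_1,v_5,v_8] − [v_1,v_5,v_6].
As a 16×1 matrix over Z this has rank 1, with invariant factors (1).

From H_k ≅ ker(∂_k) / im(∂_{k+1}) we obtain:

  H_0: rank C_0 − rank ∂_1 = 10 − 9 = 1, and the invariant factors of ∂_1 are all 1, so H_0 = Z.
  H_1: rank ker ∂_1 − rank ∂_2 = (24 − 9) − 14 = 1, and the invariant factors of ∂_2 are all 1, so H_1 = Z.
  H_2: rank ker ∂_2 − rank ∂_3 = (16 − 14) − 1 = 1, and the invariant factors of ∂_3 are all 1, so H_2 = Z.
  H_3: rank ker ∂_3 − rank ∂_4 = (1 − 1) − 0 = 0, and there is no ∂_4, so H_3 = 0.

H_0 = Z,  H_1 = Z,  H_2 = Z,  H_3 = 0.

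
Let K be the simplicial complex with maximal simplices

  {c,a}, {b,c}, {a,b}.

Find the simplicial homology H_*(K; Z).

H_0 = Z,  H_1 = Z.

Fix the vertex order a < b < c and write every simplex with vertices in increasing order. Then dim K = 1 and the simplices of K are:

  0-simplices (3): a, b, c
  1-simplices (3): ab, ac, bc

giving chain groups C_0 ≅ Z^3, C_1 ≅ Z^3.

Boundary ∂_1: C_1 → C_0 maps an edge to its endpoints' difference, ∂[p,q] = q − p. For instance
  ∂bc = c − b.
As a 3×3 matrix over Z this has rank 2, with invariant factors (1,1).

Reading off H_k = ker ∂_k / im ∂_{k+1}:

  H_0: rank C_0 − rank ∂_1 = 3 − 2 = 1, and the invariant factors of ∂_1 are all 1, so H_0 ≅ Z.
  H_1: rank ker ∂_1 − rank ∂_2 = (3 − 2) − 0 = 1, and there is no ∂_2, so H_1 ≅ Z.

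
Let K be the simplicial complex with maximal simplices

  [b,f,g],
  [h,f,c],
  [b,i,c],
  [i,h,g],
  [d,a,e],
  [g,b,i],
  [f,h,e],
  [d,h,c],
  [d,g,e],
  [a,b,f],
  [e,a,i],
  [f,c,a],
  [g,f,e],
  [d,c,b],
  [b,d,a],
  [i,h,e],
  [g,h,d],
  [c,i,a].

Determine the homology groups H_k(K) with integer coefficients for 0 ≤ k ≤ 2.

Take the total order a < b < c < d < e < f < g < h < i on the vertex set. Then K (dimension 2) consists of the simplices:

  0-simplices (9): a, b, c, d, e, f, g, h, i
  1-simplices (27): ab, ac, ad, ae, af, ai, bc, bd, bf, bg, bi, cd, cf, ch, ci, de, dg, dh, ef, eg, eh, ei, fg, fh, gh, gi, hi
  2-simplices (18): abd, abf, acf, aci, ade, aei, bcd, bci, bfg, bgi, cdh, cfh, deg, dgh, efg, efh, ehi, ghi

Hence C_0 ≅ Z^9, C_1 ≅ Z^27, C_2 ≅ Z^18.

Boundary ∂_1: C_1 → C_0 is given by ∂[p,q] = [q] − [p].
This gives a 9×27 integer matrix of rank 8; reducing to Smith normal form yields diagonal entries (1,1,1,1,1,1,1,1).

∂_2: C_2 → C_1 acts by ∂[p,q,r] = [q,r] − [p,r] + [p,q]. For instance
  ∂cfh = fh − ch + cf,
  ∂abd = bd − ad + ab.
The 27×18 boundary matrix has rank 18 and Smith normal form diag(1,1,1,1,1,1,1,1,1,1,1,1,1,1,1,1,1,2).

Now H_k = ker ∂_k / im ∂_{k+1}, so:

  H_0: rank C_0 − rank ∂_1 = 9 − 8 = 1, and the invariant factors of ∂_1 are all 1, so H_0 ≅ Z.
  H_1: rank ker ∂_1 − rank ∂_2 = (27 − 8) − 18 = 1, and ∂_2 has invariant factor 2 > 1, so H_1 ≅ Z ⊕ Z/2.
  H_2: rank ker ∂_2 − rank ∂_3 = (18 − 18) − 0 = 0, and there is no ∂_3, so H_2 ≅ 0.

H_0 ≅ Z,  H_1 ≅ Z ⊕ Z/2,  H_2 = 0.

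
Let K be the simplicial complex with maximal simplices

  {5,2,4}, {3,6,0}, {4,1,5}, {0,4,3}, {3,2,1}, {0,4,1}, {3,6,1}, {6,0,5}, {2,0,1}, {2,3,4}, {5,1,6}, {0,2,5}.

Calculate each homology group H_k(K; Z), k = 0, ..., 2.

K has 7 vertices, 18 edges, 12 triangles.
rank ∂_0 = 0, rank ∂_1 = 6 ⇒ b_0 = 7 − 0 − 6 = 1; all invariant factors of ∂_1 are 1 so no torsion. So H_0 = Z.
rank ∂_1 = 6, rank ∂_2 = 12 ⇒ b_1 = 18 − 6 − 12 = 0; ∂_2 has invariant factor(s) [2] giving torsion. So H_1 = Z/2Z.
rank ∂_2 = 12, rank ∂_3 = 0 ⇒ b_2 = 12 − 12 − 0 = 0. So H_2 = 0.

H_0 ≅ Z,  H_1 ≅ Z/2Z,  H_2 = 0.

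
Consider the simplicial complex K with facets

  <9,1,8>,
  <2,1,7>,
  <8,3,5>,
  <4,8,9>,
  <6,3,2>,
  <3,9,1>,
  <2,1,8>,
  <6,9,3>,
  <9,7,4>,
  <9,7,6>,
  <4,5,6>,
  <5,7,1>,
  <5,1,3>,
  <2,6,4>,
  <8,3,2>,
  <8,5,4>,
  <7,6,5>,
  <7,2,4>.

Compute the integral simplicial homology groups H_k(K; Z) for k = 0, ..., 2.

H_0 = Z,  H_1 = Z ⊕ Z/2,  H_2 = 0.

We work with the vertex ordering 1 < 2 < 3 < 4 < 5 < 6 < 7 < 8 < 9. The simplices of K, each written with vertices in increasing order, are:

  0-simplices (9): [1], [2], [3], [4], [5], [6], [7], [8], [9]
  1-simplices (27): (27 of them)
  2-simplices (18): [1,2,7], [1,2,8], [1,3,5], [1,3,9], [1,5,7], [1,8,9], [2,3,6], [2,3,8], [2,4,6], [2,4,7], [3,5,8], [3,6,9], [4,5,6], [4,5,8], [4,7,9], [4,8,9], [5,6,7], [6,7,9]

Hence C_0 ≅ Z^9, C_1 ≅ Z^27, C_2 ≅ Z^18.

Boundary ∂_1: C_1 → C_0 is given by ∂[p,q] = [q] − [p].
The 9×27 boundary matrix has rank 8 and Smith normal form diag(1,1,1,1,1,1,1,1).

Boundary ∂_2: C_2 → C_1 sends each 2-simplex [p,q,r] to [q,r] − [p,r] + [p,q]. For instance
  ∂[4,5,8] = [5,8] − [4,8] + [4,5],
  ∂[4,8,9] = [8,9] − [4,9] + [4,8].
The 27×18 boundary matrix has rank 18 and Smith normal form diag(1,1,1,1,1,1,1,1,1,1,1,1,1,1,1,1,1,2).

From H_k ≅ ker(∂_k) / im(∂_{k+1}) we obtain:

  H_0: rank C_0 − rank ∂_1 = 9 − 8 = 1, and the invariant factors of ∂_1 are all 1, so H_0 ≅ Z.
  H_1: rank ker ∂_1 − rank ∂_2 = (27 − 8) − 18 = 1, and ∂_2 has invariant factor 2 > 1, so H_1 ≅ Z ⊕ Z/2.
  H_2: rank ker ∂_2 − rank ∂_3 = (18 − 18) − 0 = 0, and there is no ∂_3, so H_2 ≅ 0.

As a check, the Euler characteristic is 9 − 27 + 18 = 0, which agrees with 1 − 1 + 0 = 0.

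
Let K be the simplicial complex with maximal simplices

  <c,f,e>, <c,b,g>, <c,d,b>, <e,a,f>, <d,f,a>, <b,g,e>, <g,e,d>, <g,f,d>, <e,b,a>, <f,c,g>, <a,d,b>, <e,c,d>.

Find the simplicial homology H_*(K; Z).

H_0 = Z,  H_1 = Z_2,  H_2 = 0.

K has 7 vertices, 18 edges, 12 triangles.
rank ∂_0 = 0, rank ∂_1 = 6 ⇒ b_0 = 7 − 0 − 6 = 1; all invariant factors of ∂_1 are 1 so no torsion. So H_0 = Z.
rank ∂_1 = 6, rank ∂_2 = 12 ⇒ b_1 = 18 − 6 − 12 = 0; ∂_2 has invariant factor(s) [2] giving torsion. So H_1 = Z_2.
rank ∂_2 = 12, rank ∂_3 = 0 ⇒ b_2 = 12 − 12 − 0 = 0. So H_2 = 0.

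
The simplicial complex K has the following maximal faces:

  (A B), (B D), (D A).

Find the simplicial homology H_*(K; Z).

H_0 ≅ Z,  H_1 ≅ Z.

Order the vertices as A < B < D. Listing each simplex with vertices in this order, K has dimension 1 with simplices:

  0-simplices (3): A, B, D
  1-simplices (3): AB, AD, BD

so the chain groups are C_0 ≅ Z^3, C_1 ≅ Z^3.

∂_1: C_1 → C_0 is given by ∂[p,q] = [q] − [p]. For instance
  ∂AB = B − A.
As a 3×3 matrix over Z this has rank 2, with invariant factors (1,1).

Now H_k = ker ∂_k / im ∂_{k+1}, so:

  H_0: rank C_0 − rank ∂_1 = 3 − 2 = 1, and the invariant factors of ∂_1 are all 1, so H_0 = Z.
  H_1: rank ker ∂_1 − rank ∂_2 = (3 − 2) − 0 = 1, and there is no ∂_2, so H_1 = Z.

(K is a triangulation of the circle S^1.)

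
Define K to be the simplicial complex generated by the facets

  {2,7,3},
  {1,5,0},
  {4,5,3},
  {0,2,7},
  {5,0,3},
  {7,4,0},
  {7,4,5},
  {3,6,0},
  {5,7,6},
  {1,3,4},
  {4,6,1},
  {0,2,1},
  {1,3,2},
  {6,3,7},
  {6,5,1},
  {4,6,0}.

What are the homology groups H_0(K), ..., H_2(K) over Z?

H_0 = Z,  H_1 = Z^2,  H_2 = Z.

Fix the vertex order 0 < 1 < 2 < 3 < 4 < 5 < 6 < 7 and write every simplex with vertices in increasing order. Then dim K = 2 and the simplices of K are:

  0-simplices (8): [0], [1], [2], [3], [4], [5], [6], [7]
  1-simplices (24): (24 of them)
  2-simplices (16): [0,1,2], [0,1,5], [0,2,7], [0,3,5], [0,3,6], [0,4,6], [0,4,7], [1,2,3], [1,3,4], [1,4,6], [1,5,6], [2,3,7], [3,4,5], [3,6,7], [4,5,7], [5,6,7]

so the chain groups are C_0 ≅ Z^8, C_1 ≅ Z^24, C_2 ≅ Z^16.

∂_1: C_1 → C_0 maps an edge to its endpoints' difference, ∂[p,q] = q − p. For instance
  ∂[5,7] = [7] − [5].
The 8×24 boundary matrix has rank 7 and Smith normal form diag(1,1,1,1,1,1,1).

The boundary map ∂_2: C_2 → C_1 acts by ∂[p,q,r] = [q,r] − [p,r] + [p,q]. For instance
  ∂[3,4,5] = [4,5] − [3,5] + [3,4],
  ∂[0,4,6] = [4,6] − [0,6] + [0,4].
The resulting 24×16 matrix has rank 15, and its Smith normal form has invariant factors (1,1,1,1,1,1,1,1,1,1,1,1,1,1,1).

From H_k ≅ ker(∂_k) / im(∂_{k+1}) we obtain:

  H_0: rank C_0 − rank ∂_1 = 8 − 7 = 1, and the invariant factors of ∂_1 are all 1, so H_0 = Z.
  H_1: rank ker ∂_1 − rank ∂_2 = (24 − 7) − 15 = 2, and the invariant factors of ∂_2 are all 1, so H_1 = Z^2.
  H_2: rank ker ∂_2 − rank ∂_3 = (16 − 15) − 0 = 1, and there is no ∂_3, so H_2 = Z.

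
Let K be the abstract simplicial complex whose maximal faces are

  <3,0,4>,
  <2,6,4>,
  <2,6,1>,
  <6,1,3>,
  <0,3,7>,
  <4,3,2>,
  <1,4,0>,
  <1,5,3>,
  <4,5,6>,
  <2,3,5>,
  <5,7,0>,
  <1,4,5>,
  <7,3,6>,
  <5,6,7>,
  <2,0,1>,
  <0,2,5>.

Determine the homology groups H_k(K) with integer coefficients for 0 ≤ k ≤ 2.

Take the total order 0 < 1 < 2 < 3 < 4 < 5 < 6 < 7 on the vertex set. Then K (dimension 2) consists of the simplices:

  0-simplices (8): [0], [1], [2], [3], [4], [5], [6], [7]
  1-simplices (24): (24 of them)
  2-simplices (16): [0,1,2], [0,1,4], [0,2,5], [0,3,4], [0,3,7], [0,5,7], [1,2,6], [1,3,5], [1,3,6], [1,4,5], [2,3,4], [2,3,5], [2,4,6], [3,6,7], [4,5,6], [5,6,7]

Hence C_0 ≅ Z^8, C_1 ≅ Z^24, C_2 ≅ Z^16.

The boundary map ∂_1: C_1 → C_0 is given by ∂[p,q] = [q] − [p]. For instance
  ∂[4,5] = [5] − [4].
The 8×24 boundary matrix has rank 7 and Smith normal form diag(1,1,1,1,1,1,1).

Boundary ∂_2: C_2 → C_1 maps a triangle to the signed sum of its edges. For instance
  ∂[1,3,6] = [3,6] − [1,6] + [1,3],
  ∂[0,2,5] = [2,5] − [0,5] + [0,2].
The 24×16 boundary matrix has rank 15 and Smith normal form diag(1,1,1,1,1,1,1,1,1,1,1,1,1,1,1).

Now H_k = ker ∂_k / im ∂_{k+1}, so:

  H_0: rank C_0 − rank ∂_1 = 8 − 7 = 1, and the invariant factors of ∂_1 are all 1, so H_0 = Z.
  H_1: rank ker ∂_1 − rank ∂_2 = (24 − 7) − 15 = 2, and the invariant factors of ∂_2 are all 1, so H_1 = Z^2.
  H_2: rank ker ∂_2 − rank ∂_3 = (16 − 15) − 0 = 1, and there is no ∂_3, so H_2 = Z.

As a check, the Euler characteristic is 8 − 24 + 16 = 0, which agrees with 1 − 2 + 1 = 0.

H_0 ≅ Z,  H_1 ≅ Z^2,  H_2 ≅ Z.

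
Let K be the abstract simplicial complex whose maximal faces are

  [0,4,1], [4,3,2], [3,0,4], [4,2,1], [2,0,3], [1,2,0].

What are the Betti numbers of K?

Fix the vertex order 0 < 1 < 2 < 3 < 4 and write every simplex with vertices in increasing order. Then dim K = 2 and the simplices of K are:

  0-simplices (5): [0], [1], [2], [3], [4]
  1-simplices (9): [0,1], [0,2], [0,3], [0,4], [1,2], [1,4], [2,3], [2,4], [3,4]
  2-simplices (6): [0,1,2], [0,1,4], [0,2,3], [0,3,4], [1,2,4], [2,3,4]

so the chain groups are C_0 ≅ Z^5, C_1 ≅ Z^9, C_2 ≅ Z^6.

∂_1: C_1 → C_0 is given by ∂[p,q] = [q] − [p]. For instance
  ∂[2,3] = [3] − [2].
The resulting 5×9 matrix has rank 4, and its Smith normal form has invariant factors (1,1,1,1).

Boundary ∂_2: C_2 → C_1 acts by ∂[p,q,r] = [q,r] − [p,r] + [p,q]. For instance
  ∂[0,1,2] = [1,2] − [0,2] + [0,1],
  ∂[2,3,4] = [3,4] − [2,4] + [2,3].
As a 9×6 matrix over Z this has rank 5, with invariant factors (1,1,1,1,1).

Now H_k = ker ∂_k / im ∂_{k+1}, so:

  H_0: rank C_0 − rank ∂_1 = 5 − 4 = 1, and the invariant factors of ∂_1 are all 1, so H_0 ≅ Z.
  H_1: rank ker ∂_1 − rank ∂_2 = (9 − 4) − 5 = 0, and the invariant factors of ∂_2 are all 1, so H_1 ≅ 0.
  H_2: rank ker ∂_2 − rank ∂_3 = (6 − 5) − 0 = 1, and there is no ∂_3, so H_2 ≅ Z.

Hence the Betti numbers are b_0 = 1, b_1 = 0, b_2 = 1.

b_0 = 1, b_1 = 0, b_2 = 1.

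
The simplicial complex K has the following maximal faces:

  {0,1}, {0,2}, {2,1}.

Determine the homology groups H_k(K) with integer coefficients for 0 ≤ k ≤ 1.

Fix the vertex order 0 < 1 < 2 and write every simplex with vertices in increasing order. Then dim K = 1 and the simplices of K are:

  0-simplices (3): [0], [1], [2]
  1-simplices (3): [0,1], [0,2], [1,2]

giving chain groups C_0 ≅ Z^3, C_1 ≅ Z^3.

Boundary ∂_1: C_1 → C_0 maps an edge to its endpoints' difference, ∂[p,q] = q − p. For instance
  ∂[1,2] = [2] − [1].
The 3×3 boundary matrix has rank 2 and Smith normal form diag(1,1).

Now H_k = ker ∂_k / im ∂_{k+1}, so:

  H_0: rank C_0 − rank ∂_1 = 3 − 2 = 1, and the invariant factors of ∂_1 are all 1, so H_0 = Z.
  H_1: rank ker ∂_1 − rank ∂_2 = (3 − 2) − 0 = 1, and there is no ∂_2, so H_1 = Z.

As a check, the Euler characteristic is 3 − 3 = 0, which agrees with 1 − 1 = 0.
(K is a triangulation of the circle S^1.)

H_0 ≅ Z,  H_1 ≅ Z.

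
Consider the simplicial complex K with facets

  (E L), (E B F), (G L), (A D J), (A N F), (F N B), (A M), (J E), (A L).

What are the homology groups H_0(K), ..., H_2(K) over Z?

Take the total order A < B < D < E < F < G < J < L < M < N on the vertex set. Then K (dimension 2) consists of the simplices:

  0-simplices (10): A, B, D, E, F, G, J, L, M, N
  1-simplices (15): AD, AF, AJ, AL, AM, AN, BE, BF, BN, DJ, EF, EJ, EL, FN, GL
  2-simplices (4): ADJ, AFN, BEF, BFN

Hence C_0 ≅ Z^10, C_1 ≅ Z^15, C_2 ≅ Z^4.

The boundary map ∂_1: C_1 → C_0 sends each edge [p,q] (with p < q) to q − p. For instance
  ∂EL = L − E.
The resulting 10×15 matrix has rank 9, and its Smith normal form has invariant factors (1,1,1,1,1,1,1,1,1).

Boundary ∂_2: C_2 → C_1 maps a triangle to the signed sum of its edges. For instance
  ∂BFN = FN − BN + BF,
  ∂BEF = EF − BF + BE.
As a 15×4 matrix over Z this has rank 4, with invariant factors (1,1,1,1).

From H_k ≅ ker(∂_k) / im(∂_{k+1}) we obtain:

  H_0: rank C_0 − rank ∂_1 = 10 − 9 = 1, and the invariant factors of ∂_1 are all 1, so H_0 = Z.
  H_1: rank ker ∂_1 − rank ∂_2 = (15 − 9) − 4 = 2, and the invariant factors of ∂_2 are all 1, so H_1 = Z^2.
  H_2: rank ker ∂_2 − rank ∂_3 = (4 − 4) − 0 = 0, and there is no ∂_3, so H_2 = 0.

H_0 = Z,  H_1 = Z^2,  H_2 = 0.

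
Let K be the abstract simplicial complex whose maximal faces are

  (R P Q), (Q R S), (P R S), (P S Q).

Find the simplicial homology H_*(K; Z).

H_0 ≅ Z,  H_1 = 0,  H_2 ≅ Z.

Order the vertices as P < Q < R < S. Listing each simplex with vertices in this order, K has dimension 2 with simplices:

  0-simplices (4): P, Q, R, S
  1-simplices (6): PQ, PR, PS, QR, QS, RS
  2-simplices (4): PQR, PQS, PRS, QRS

giving chain groups C_0 ≅ Z^4, C_1 ≅ Z^6, C_2 ≅ Z^4.

Boundary ∂_1: C_1 → C_0 sends each edge [p,q] (with p < q) to q − p. For instance
  ∂RS = S − R.
As a 4×6 matrix over Z this has rank 3, with invariant factors (1,1,1).

∂_2: C_2 → C_1 sends each 2-simplex [p,q,r] to [q,r] − [p,r] + [p,q]. For instance
  ∂PQR = QR − PR + PQ,
  ∂PRS = RS − PS + PR.
This gives a 6×4 integer matrix of rank 3; reducing to Smith normal form yields diagonal entries (1,1,1).

Now H_k = ker ∂_k / im ∂_{k+1}, so:

  H_0: rank C_0 − rank ∂_1 = 4 − 3 = 1, and the invariant factors of ∂_1 are all 1, so H_0 ≅ Z.
  H_1: rank ker ∂_1 − rank ∂_2 = (6 − 3) − 3 = 0, and the invariant factors of ∂_2 are all 1, so H_1 ≅ 0.
  H_2: rank ker ∂_2 − rank ∂_3 = (4 − 3) − 0 = 1, and there is no ∂_3, so H_2 ≅ Z.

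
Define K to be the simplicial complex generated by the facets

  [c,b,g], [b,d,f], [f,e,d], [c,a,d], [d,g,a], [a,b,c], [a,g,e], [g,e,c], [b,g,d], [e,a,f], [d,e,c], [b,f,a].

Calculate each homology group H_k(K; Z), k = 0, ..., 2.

H_0 ≅ Z,  H_1 ≅ Z_2,  H_2 = 0.

Order the vertices as a < b < c < d < e < f < g. Listing each simplex with vertices in this order, K has dimension 2 with simplices:

  0-simplices (7): a, b, c, d, e, f, g
  1-simplices (18): ab, ac, ad, ae, af, ag, bc, bd, bf, bg, cd, ce, cg, de, df, dg, ef, eg
  2-simplices (12): abc, abf, acd, adg, aef, aeg, bcg, bdf, bdg, cde, ceg, def

giving chain groups C_0 ≅ Z^7, C_1 ≅ Z^18, C_2 ≅ Z^12.

Boundary ∂_1: C_1 → C_0 maps an edge to its endpoints' difference, ∂[p,q] = q − p. For instance
  ∂ae = e − a.
As a 7×18 matrix over Z this has rank 6, with invariant factors (1,1,1,1,1,1).

Boundary ∂_2: C_2 → C_1 sends each 2-simplex [p,q,r] to [q,r] − [p,r] + [p,q]. For instance
  ∂bdg = dg − bg + bd,
  ∂def = ef − df + de.
This gives a 18×12 integer matrix of rank 12; reducing to Smith normal form yields diagonal entries (1,1,1,1,1,1,1,1,1,1,1,2).

Reading off H_k = ker ∂_k / im ∂_{k+1}:

  H_0: rank C_0 − rank ∂_1 = 7 − 6 = 1, and the invariant factors of ∂_1 are all 1, so H_0 ≅ Z.
  H_1: rank ker ∂_1 − rank ∂_2 = (18 − 6) − 12 = 0, and ∂_2 has invariant factor 2 > 1, so H_1 ≅ Z_2.
  H_2: rank ker ∂_2 − rank ∂_3 = (12 − 12) − 0 = 0, and there is no ∂_3, so H_2 ≅ 0.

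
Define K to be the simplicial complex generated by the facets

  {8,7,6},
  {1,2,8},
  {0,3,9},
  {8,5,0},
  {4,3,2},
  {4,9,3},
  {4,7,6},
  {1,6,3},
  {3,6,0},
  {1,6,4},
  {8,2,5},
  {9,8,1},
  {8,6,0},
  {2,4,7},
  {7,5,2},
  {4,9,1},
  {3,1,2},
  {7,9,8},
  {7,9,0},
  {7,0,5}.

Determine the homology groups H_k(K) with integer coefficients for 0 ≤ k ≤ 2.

H_0 ≅ Z,  H_1 ≅ Z ⊕ Z/2Z,  H_2 = 0.

Order the vertices as 0 < 1 < 2 < 3 < 4 < 5 < 6 < 7 < 8 < 9. Listing each simplex with vertices in this order, K has dimension 2 with simplices:

  0-simplices (10): [0], [1], [2], [3], [4], [5], [6], [7], [8], [9]
  1-simplices (30): (30 of them)
  2-simplices (20): (20 of them)

giving chain groups C_0 ≅ Z^10, C_1 ≅ Z^30, C_2 ≅ Z^20.

The boundary map ∂_1: C_1 → C_0 maps an edge to its endpoints' difference, ∂[p,q] = q − p. For instance
  ∂[5,8] = [8] − [5].
The resulting 10×30 matrix has rank 9, and its Smith normal form has invariant factors (1,1,1,1,1,1,1,1,1).

The boundary map ∂_2: C_2 → C_1 acts by ∂[p,q,r] = [q,r] − [p,r] + [p,q]. For instance
  ∂[6,7,8] = [7,8] − [6,8] + [6,7],
  ∂[0,6,8] = [6,8] − [0,8] + [0,6].
This gives a 30×20 integer matrix of rank 20; reducing to Smith normal form yields diagonal entries (1,1,1,1,1,1,1,1,1,1,1,1,1,1,1,1,1,1,1,2).

Now H_k = ker ∂_k / im ∂_{k+1}, so:

  H_0: rank C_0 − rank ∂_1 = 10 − 9 = 1, and the invariant factors of ∂_1 are all 1, so H_0 ≅ Z.
  H_1: rank ker ∂_1 − rank ∂_2 = (30 − 9) − 20 = 1, and ∂_2 has invariant factor 2 > 1, so H_1 ≅ Z ⊕ Z/2Z.
  H_2: rank ker ∂_2 − rank ∂_3 = (20 − 20) − 0 = 0, and there is no ∂_3, so H_2 ≅ 0.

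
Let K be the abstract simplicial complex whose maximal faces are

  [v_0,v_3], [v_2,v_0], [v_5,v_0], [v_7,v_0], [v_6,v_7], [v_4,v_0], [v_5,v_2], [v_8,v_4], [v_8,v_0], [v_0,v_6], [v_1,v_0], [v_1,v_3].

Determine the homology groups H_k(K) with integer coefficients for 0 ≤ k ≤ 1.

We work with the vertex ordering v_0 < v_1 < v_2 < v_3 < v_4 < v_5 < v_6 < v_7 < v_8. The simplices of K, each written with vertices in increasing order, are:

  0-simplices (9): [v_0], [v_1], [v_2], [v_3], [v_4], [v_5], [v_6], [v_7], [v_8]
  1-simplices (12): [v_0,v_1], [v_0,v_2], [v_0,v_3], [v_0,v_4], [v_0,v_5], [v_0,v_6], [v_0,v_7], [v_0,v_8], [v_1,v_3], [v_2,v_5], [v_4,v_8], [v_6,v_7]

Hence C_0 ≅ Z^9, C_1 ≅ Z^12.

The boundary map ∂_1: C_1 → C_0 is given by ∂[p,q] = [q] − [p]. For instance
  ∂[v_2,v_5] = [v_5] − [v_2].
The 9×12 boundary matrix has rank 8 and Smith normal form diag(1,1,1,1,1,1,1,1).

Now H_k = ker ∂_k / im ∂_{k+1}, so:

  H_0: rank C_0 − rank ∂_1 = 9 − 8 = 1, and the invariant factors of ∂_1 are all 1, so H_0 = Z.
  H_1: rank ker ∂_1 − rank ∂_2 = (12 − 8) − 0 = 4, and there is no ∂_2, so H_1 = Z^4.

As a check, the Euler characteristic is 9 − 12 = -3, which agrees with 1 − 4 = -3.
(K is a triangulation of a wedge of 4 circles.)

H_0 = Z,  H_1 = Z^4.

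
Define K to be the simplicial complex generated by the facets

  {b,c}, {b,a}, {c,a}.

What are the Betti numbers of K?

b_0 = 1, b_1 = 1.

Fix the vertex order a < b < c and write every simplex with vertices in increasing order. Then dim K = 1 and the simplices of K are:

  0-simplices (3): a, b, c
  1-simplices (3): ab, ac, bc

Hence C_0 ≅ Z^3, C_1 ≅ Z^3.

The boundary map ∂_1: C_1 → C_0 maps an edge to its endpoints' difference, ∂[p,q] = q − p.
The 3×3 boundary matrix has rank 2 and Smith normal form diag(1,1).

From H_k ≅ ker(∂_k) / im(∂_{k+1}) we obtain:

  H_0: rank C_0 − rank ∂_1 = 3 − 2 = 1, and the invariant factors of ∂_1 are all 1, so H_0 = Z.
  H_1: rank ker ∂_1 − rank ∂_2 = (3 − 2) − 0 = 1, and there is no ∂_2, so H_1 = Z.

Hence the Betti numbers are b_0 = 1, b_1 = 1.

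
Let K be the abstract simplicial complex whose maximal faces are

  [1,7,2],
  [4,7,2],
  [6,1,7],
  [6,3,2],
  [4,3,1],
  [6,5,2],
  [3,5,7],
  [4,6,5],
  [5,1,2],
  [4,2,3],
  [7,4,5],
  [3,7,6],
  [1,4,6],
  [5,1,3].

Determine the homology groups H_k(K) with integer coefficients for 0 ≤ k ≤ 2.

Fix the vertex order 1 < 2 < 3 < 4 < 5 < 6 < 7 and write every simplex with vertices in increasing order. Then dim K = 2 and the simplices of K are:

  0-simplices (7): [1], [2], [3], [4], [5], [6], [7]
  1-simplices (21): [1,2], [1,3], [1,4], [1,5], [1,6], [1,7], [2,3], [2,4], [2,5], [2,6], [2,7], [3,4], [3,5], [3,6], [3,7], [4,5], [4,6], [4,7], [5,6], [5,7], [6,7]
  2-simplices (14): [1,2,5], [1,2,7], [1,3,4], [1,3,5], [1,4,6], [1,6,7], [2,3,4], [2,3,6], [2,4,7], [2,5,6], [3,5,7], [3,6,7], [4,5,6], [4,5,7]

Hence C_0 ≅ Z^7, C_1 ≅ Z^21, C_2 ≅ Z^14.

Boundary ∂_1: C_1 → C_0 is given by ∂[p,q] = [q] − [p].
The 7×21 boundary matrix has rank 6 and Smith normal form diag(1,1,1,1,1,1).

∂_2: C_2 → C_1 sends each 2-simplex [p,q,r] to [q,r] − [p,r] + [p,q]. For instance
  ∂[1,4,6] = [4,6] − [1,6] + [1,4],
  ∂[3,5,7] = [5,7] − [3,7] + [3,5].
This gives a 21×14 integer matrix of rank 13; reducing to Smith normal form yields diagonal entries (1,1,1,1,1,1,1,1,1,1,1,1,1).

Reading off H_k = ker ∂_k / im ∂_{k+1}:

  H_0: rank C_0 − rank ∂_1 = 7 − 6 = 1, and the invariant factors of ∂_1 are all 1, so H_0 ≅ Z.
  H_1: rank ker ∂_1 − rank ∂_2 = (21 − 6) − 13 = 2, and the invariant factors of ∂_2 are all 1, so H_1 ≅ Z^2.
  H_2: rank ker ∂_2 − rank ∂_3 = (14 − 13) − 0 = 1, and there is no ∂_3, so H_2 ≅ Z.

H_0 ≅ Z,  H_1 ≅ Z^2,  H_2 ≅ Z.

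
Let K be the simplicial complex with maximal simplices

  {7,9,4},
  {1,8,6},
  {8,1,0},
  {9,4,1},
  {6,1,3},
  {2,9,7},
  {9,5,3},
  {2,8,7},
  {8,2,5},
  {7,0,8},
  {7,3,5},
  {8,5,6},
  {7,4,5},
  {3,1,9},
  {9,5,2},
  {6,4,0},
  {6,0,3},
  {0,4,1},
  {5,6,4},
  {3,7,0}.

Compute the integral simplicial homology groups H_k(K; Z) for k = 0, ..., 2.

K has 10 vertices, 30 edges, 20 triangles.
rank ∂_0 = 0, rank ∂_1 = 9 ⇒ b_0 = 10 − 0 − 9 = 1; all invariant factors of ∂_1 are 1 so no torsion. So H_0 ≅ Z.
rank ∂_1 = 9, rank ∂_2 = 20 ⇒ b_1 = 30 − 9 − 20 = 1; ∂_2 has invariant factor(s) [2] giving torsion. So H_1 ≅ Z ⊕ Z/2Z.
rank ∂_2 = 20, rank ∂_3 = 0 ⇒ b_2 = 20 − 20 − 0 = 0. So H_2 ≅ 0.

H_0 = Z,  H_1 = Z ⊕ Z/2Z,  H_2 = 0.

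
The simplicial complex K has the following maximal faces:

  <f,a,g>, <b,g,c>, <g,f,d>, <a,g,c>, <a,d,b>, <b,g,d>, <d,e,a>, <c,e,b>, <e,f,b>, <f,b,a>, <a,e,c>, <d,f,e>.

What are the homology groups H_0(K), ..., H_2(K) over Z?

H_0 ≅ Z,  H_1 ≅ Z/2,  H_2 = 0.

Take the total order a < b < c < d < e < f < g on the vertex set. Then K (dimension 2) consists of the simplices:

  0-simplices (7): a, b, c, d, e, f, g
  1-simplices (18): ab, ac, ad, ae, af, ag, bc, bd, be, bf, bg, ce, cg, de, df, dg, ef, fg
  2-simplices (12): abd, abf, ace, acg, ade, afg, bce, bcg, bdg, bef, def, dfg

Hence C_0 ≅ Z^7, C_1 ≅ Z^18, C_2 ≅ Z^12.

The boundary map ∂_1: C_1 → C_0 maps an edge to its endpoints' difference, ∂[p,q] = q − p.
The resulting 7×18 matrix has rank 6, and its Smith normal form has invariant factors (1,1,1,1,1,1).

∂_2: C_2 → C_1 maps a triangle to the signed sum of its edges. For instance
  ∂bef = ef − bf + be,
  ∂ace = ce − ae + ac.
The resulting 18×12 matrix has rank 12, and its Smith normal form has invariant factors (1,1,1,1,1,1,1,1,1,1,1,2).

From H_k ≅ ker(∂_k) / im(∂_{k+1}) we obtain:

  H_0: rank C_0 − rank ∂_1 = 7 − 6 = 1, and the invariant factors of ∂_1 are all 1, so H_0 = Z.
  H_1: rank ker ∂_1 − rank ∂_2 = (18 − 6) − 12 = 0, and ∂_2 has invariant factor 2 > 1, so H_1 = Z/2.
  H_2: rank ker ∂_2 − rank ∂_3 = (12 − 12) − 0 = 0, and there is no ∂_3, so H_2 = 0.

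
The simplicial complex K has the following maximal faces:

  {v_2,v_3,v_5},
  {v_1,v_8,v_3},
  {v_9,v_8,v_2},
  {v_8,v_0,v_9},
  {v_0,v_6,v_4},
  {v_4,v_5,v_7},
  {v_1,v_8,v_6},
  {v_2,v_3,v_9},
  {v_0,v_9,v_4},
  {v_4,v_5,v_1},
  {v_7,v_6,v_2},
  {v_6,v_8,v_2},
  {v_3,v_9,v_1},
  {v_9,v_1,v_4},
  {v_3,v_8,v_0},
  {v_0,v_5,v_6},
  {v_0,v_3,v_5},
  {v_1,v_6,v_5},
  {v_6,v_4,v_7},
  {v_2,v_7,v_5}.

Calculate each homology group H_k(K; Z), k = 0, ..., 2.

We work with the vertex ordering v_0 < v_1 < v_2 < v_3 < v_4 < v_5 < v_6 < v_7 < v_8 < v_9. The simplices of K, each written with vertices in increasing order, are:

  0-simplices (10): [v_0], [v_1], [v_2], [v_3], [v_4], [v_5], [v_6], [v_7], [v_8], [v_9]
  1-simplices (30): (30 of them)
  2-simplices (20): (20 of them)

Hence C_0 ≅ Z^10, C_1 ≅ Z^30, C_2 ≅ Z^20.

∂_1: C_1 → C_0 sends each edge [p,q] (with p < q) to q − p. For instance
  ∂[v_3,v_5] = [v_5] − [v_3].
This gives a 10×30 integer matrix of rank 9; reducing to Smith normal form yields diagonal entries (1,1,1,1,1,1,1,1,1).

Boundary ∂_2: C_2 → C_1 sends each 2-simplex [p,q,r] to [q,r] − [p,r] + [p,q]. For instance
  ∂[v_0,v_5,v_6] = [v_5,v_6] − [v_0,v_6] + [v_0,v_5],
  ∂[v_1,v_4,v_5] = [v_4,v_5] − [v_1,v_5] + [v_1,v_4].
The resulting 30×20 matrix has rank 20, and its Smith normal form has invariant factors (1,1,1,1,1,1,1,1,1,1,1,1,1,1,1,1,1,1,1,2).

Computing H_k = (kernel of ∂_k) / (image of ∂_{k+1}):

  H_0: rank C_0 − rank ∂_1 = 10 − 9 = 1, and the invariant factors of ∂_1 are all 1, so H_0 ≅ Z.
  H_1: rank ker ∂_1 − rank ∂_2 = (30 − 9) − 20 = 1, and ∂_2 has invariant factor 2 > 1, so H_1 ≅ Z ⊕ Z/2.
  H_2: rank ker ∂_2 − rank ∂_3 = (20 − 20) − 0 = 0, and there is no ∂_3, so H_2 ≅ 0.

As a check, the Euler characteristic is 10 − 30 + 20 = 0, which agrees with 1 − 1 + 0 = 0.

H_0 ≅ Z,  H_1 ≅ Z ⊕ Z/2,  H_2 = 0.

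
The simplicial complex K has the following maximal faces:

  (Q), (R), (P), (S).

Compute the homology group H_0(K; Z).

Fix the vertex order P < Q < R < S and write every simplex with vertices in increasing order. Then dim K = 0 and the simplices of K are:

  0-simplices (4): P, Q, R, S

Hence C_0 ≅ Z^4.

From H_k ≅ ker(∂_k) / im(∂_{k+1}) we obtain:

  H_0: rank C_0 − rank ∂_1 = 4 − 0 = 4, and there is no ∂_1, so H_0 ≅ Z^4.

H_0 = Z^4.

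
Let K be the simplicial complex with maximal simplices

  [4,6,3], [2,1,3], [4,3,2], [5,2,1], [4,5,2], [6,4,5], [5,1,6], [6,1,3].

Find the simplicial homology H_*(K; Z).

H_0 = Z,  H_1 = 0,  H_2 = Z.

K has 6 vertices, 12 edges, 8 triangles.
rank ∂_0 = 0, rank ∂_1 = 5 ⇒ b_0 = 6 − 0 − 5 = 1; all invariant factors of ∂_1 are 1 so no torsion. So H_0 ≅ Z.
rank ∂_1 = 5, rank ∂_2 = 7 ⇒ b_1 = 12 − 5 − 7 = 0; all invariant factors of ∂_2 are 1 so no torsion. So H_1 ≅ 0.
rank ∂_2 = 7, rank ∂_3 = 0 ⇒ b_2 = 8 − 7 − 0 = 1. So H_2 ≅ Z.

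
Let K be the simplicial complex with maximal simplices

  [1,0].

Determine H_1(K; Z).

Order the vertices as 0 < 1. Listing each simplex with vertices in this order, K has dimension 1 with simplices:

  0-simplices (2): [0], [1]
  1-simplices (1): [0,1]

giving chain groups C_0 ≅ Z^2, C_1 ≅ Z^1.

Boundary ∂_1: C_1 → C_0 maps an edge to its endpoints' difference, ∂[p,q] = q − p. For instance
  ∂[0,1] = [1] − [0].
This gives a 2×1 integer matrix of rank 1; reducing to Smith normal form yields diagonal entries (1).

From H_k ≅ ker(∂_k) / im(∂_{k+1}) we obtain:

  H_1: rank ker ∂_1 − rank ∂_2 = (1 − 1) − 0 = 0, and there is no ∂_2, so H_1 ≅ 0.

H_1 = 0.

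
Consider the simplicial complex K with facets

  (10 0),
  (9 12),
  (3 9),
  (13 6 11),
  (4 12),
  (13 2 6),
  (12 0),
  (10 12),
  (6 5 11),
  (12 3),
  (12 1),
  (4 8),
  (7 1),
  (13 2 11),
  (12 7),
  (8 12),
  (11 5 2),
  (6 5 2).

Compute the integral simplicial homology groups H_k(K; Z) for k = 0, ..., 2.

We work with the vertex ordering 0 < 1 < 2 < 3 < 4 < 5 < 6 < 7 < 8 < 9 < 10 < 11 < 12 < 13. The simplices of K, each written with vertices in increasing order, are:

  0-simplices (14): [0], [1], [2], [3], [4], [5], [6], [7], [8], [9], [10], [11], [12], [13]
  1-simplices (21): (21 of them)
  2-simplices (6): [2,5,6], [2,5,11], [2,6,13], [2,11,13], [5,6,11], [6,11,13]

so the chain groups are C_0 ≅ Z^14, C_1 ≅ Z^21, C_2 ≅ Z^6.

The boundary map ∂_1: C_1 → C_0 maps an edge to its endpoints' difference, ∂[p,q] = q − p.
This gives a 14×21 integer matrix of rank 12; reducing to Smith normal form yields diagonal entries (1,1,1,1,1,1,1,1,1,1,1,1).

∂_2: C_2 → C_1 maps a triangle to the signed sum of its edges. For instance
  ∂[2,5,11] = [5,11] − [2,11] + [2,5],
  ∂[2,5,6] = [5,6] − [2,6] + [2,5].
This gives a 21×6 integer matrix of rank 5; reducing to Smith normal form yields diagonal entries (1,1,1,1,1).

Computing H_k = (kernel of ∂_k) / (image of ∂_{k+1}):

  H_0: rank C_0 − rank ∂_1 = 14 − 12 = 2, and the invariant factors of ∂_1 are all 1, so H_0 = Z^2.
  H_1: rank ker ∂_1 − rank ∂_2 = (21 − 12) − 5 = 4, and the invariant factors of ∂_2 are all 1, so H_1 = Z^4.
  H_2: rank ker ∂_2 − rank ∂_3 = (6 − 5) − 0 = 1, and there is no ∂_3, so H_2 = Z.

H_0 ≅ Z^2,  H_1 ≅ Z^4,  H_2 ≅ Z.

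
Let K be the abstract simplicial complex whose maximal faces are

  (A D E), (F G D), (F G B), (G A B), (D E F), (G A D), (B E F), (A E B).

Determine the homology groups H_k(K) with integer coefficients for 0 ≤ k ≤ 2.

Fix the vertex order A < B < D < E < F < G and write every simplex with vertices in increasing order. Then dim K = 2 and the simplices of K are:

  0-simplices (6): A, B, D, E, F, G
  1-simplices (12): AB, AD, AE, AG, BE, BF, BG, DE, DF, DG, EF, FG
  2-simplices (8): ABE, ABG, ADE, ADG, BEF, BFG, DEF, DFG

Hence C_0 ≅ Z^6, C_1 ≅ Z^12, C_2 ≅ Z^8.

The boundary map ∂_1: C_1 → C_0 sends each edge [p,q] (with p < q) to q − p.
The 6×12 boundary matrix has rank 5 and Smith normal form diag(1,1,1,1,1).

The boundary map ∂_2: C_2 → C_1 acts by ∂[p,q,r] = [q,r] − [p,r] + [p,q]. For instance
  ∂ADE = DE − AE + AD,
  ∂DFG = FG − DG + DF.
As a 12×8 matrix over Z this has rank 7, with invariant factors (1,1,1,1,1,1,1).

Reading off H_k = ker ∂_k / im ∂_{k+1}:

  H_0: rank C_0 − rank ∂_1 = 6 − 5 = 1, and the invariant factors of ∂_1 are all 1, so H_0 ≅ Z.
  H_1: rank ker ∂_1 − rank ∂_2 = (12 − 5) − 7 = 0, and the invariant factors of ∂_2 are all 1, so H_1 ≅ 0.
  H_2: rank ker ∂_2 − rank ∂_3 = (8 − 7) − 0 = 1, and there is no ∂_3, so H_2 ≅ Z.

H_0 = Z,  H_1 = 0,  H_2 = Z.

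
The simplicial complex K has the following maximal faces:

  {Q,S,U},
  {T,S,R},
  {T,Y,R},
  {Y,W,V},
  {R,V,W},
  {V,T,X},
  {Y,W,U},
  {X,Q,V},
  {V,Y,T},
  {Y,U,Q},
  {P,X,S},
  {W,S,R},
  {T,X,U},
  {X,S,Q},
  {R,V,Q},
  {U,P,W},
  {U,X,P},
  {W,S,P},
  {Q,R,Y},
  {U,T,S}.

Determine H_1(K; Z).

We work with the vertex ordering P < Q < R < S < T < U < V < W < X < Y. The simplices of K, each written with vertices in increasing order, are:

  0-simplices (10): P, Q, R, S, T, U, V, W, X, Y
  1-simplices (30): PS, PU, PW, PX, QR, QS, QU, QV, QX, QY, RS, RT, RV, RW, RY, ST, SU, SW, SX, TU, TV, TX, TY, UW, UX, UY, VW, VX, VY, WY
  2-simplices (20): PSW, PSX, PUW, PUX, QRV, QRY, QSU, QSX, QUY, QVX, RST, RSW, RTY, RVW, STU, TUX, TVX, TVY, UWY, VWY

giving chain groups C_0 ≅ Z^10, C_1 ≅ Z^30, C_2 ≅ Z^20.

Boundary ∂_1: C_1 → C_0 is given by ∂[p,q] = [q] − [p].
This gives a 10×30 integer matrix of rank 9; reducing to Smith normal form yields diagonal entries (1,1,1,1,1,1,1,1,1).

∂_2: C_2 → C_1 maps a triangle to the signed sum of its edges. For instance
  ∂QSU = SU − QU + QS,
  ∂QVX = VX − QX + QV.
The 30×20 boundary matrix has rank 20 and Smith normal form diag(1,1,1,1,1,1,1,1,1,1,1,1,1,1,1,1,1,1,1,2).

Now H_k = ker ∂_k / im ∂_{k+1}, so:

  H_1: rank ker ∂_1 − rank ∂_2 = (30 − 9) − 20 = 1, and ∂_2 has invariant factor 2 > 1, so H_1 = Z ⊕ Z_2.

H_1 ≅ Z ⊕ Z_2.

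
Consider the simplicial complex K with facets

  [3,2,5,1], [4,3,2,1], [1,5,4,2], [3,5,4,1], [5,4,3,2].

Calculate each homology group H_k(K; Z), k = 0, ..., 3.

Take the total order 1 < 2 < 3 < 4 < 5 on the vertex set. Then K (dimension 3) consists of the simplices:

  0-simplices (5): [1], [2], [3], [4], [5]
  1-simplices (10): [1,2], [1,3], [1,4], [1,5], [2,3], [2,4], [2,5], [3,4], [3,5], [4,5]
  2-simplices (10): [1,2,3], [1,2,4], [1,2,5], [1,3,4], [1,3,5], [1,4,5], [2,3,4], [2,3,5], [2,4,5], [3,4,5]
  3-simplices (5): [1,2,3,4], [1,2,3,5], [1,2,4,5], [1,3,4,5], [2,3,4,5]

so the chain groups are C_0 ≅ Z^5, C_1 ≅ Z^10, C_2 ≅ Z^10, C_3 ≅ Z^5.

Boundary ∂_1: C_1 → C_0 is given by ∂[p,q] = [q] − [p]. For instance
  ∂[2,3] = [3] − [2].
The 5×10 boundary matrix has rank 4 and Smith normal form diag(1,1,1,1).

The boundary map ∂_2: C_2 → C_1 sends each 2-simplex [p,q,r] to [q,r] − [p,r] + [p,q]. For instance
  ∂[2,4,5] = [4,5] − [2,5] + [2,4],
  ∂[1,2,3] = [2,3] − [1,3] + [1,2].
As a 10×10 matrix over Z this has rank 6, with invariant factors (1,1,1,1,1,1).

Boundary ∂_3: C_3 → C_2 sends each 3-simplex σ to the alternating sum Σ_i (−1)^i (σ with its i-th vertex removed). For instance
  ∂[1,2,3,4] = [2,3,4] − [1,3,4] + [1,2,4] − [1,2,3],
  ∂[1,3,4,5] = [3,4,5] − [1,4,5] + [1,3,5] − [1,3,4].
As a 10×5 matrix over Z this has rank 4, with invariant factors (1,1,1,1).

Reading off H_k = ker ∂_k / im ∂_{k+1}:

  H_0: rank C_0 − rank ∂_1 = 5 − 4 = 1, and the invariant factors of ∂_1 are all 1, so H_0 ≅ Z.
  H_1: rank ker ∂_1 − rank ∂_2 = (10 − 4) − 6 = 0, and the invariant factors of ∂_2 are all 1, so H_1 ≅ 0.
  H_2: rank ker ∂_2 − rank ∂_3 = (10 − 6) − 4 = 0, and the invariant factors of ∂_3 are all 1, so H_2 ≅ 0.
  H_3: rank ker ∂_3 − rank ∂_4 = (5 − 4) − 0 = 1, and there is no ∂_4, so H_3 ≅ Z.

H_0 = Z,  H_1 = 0,  H_2 = 0,  H_3 = Z.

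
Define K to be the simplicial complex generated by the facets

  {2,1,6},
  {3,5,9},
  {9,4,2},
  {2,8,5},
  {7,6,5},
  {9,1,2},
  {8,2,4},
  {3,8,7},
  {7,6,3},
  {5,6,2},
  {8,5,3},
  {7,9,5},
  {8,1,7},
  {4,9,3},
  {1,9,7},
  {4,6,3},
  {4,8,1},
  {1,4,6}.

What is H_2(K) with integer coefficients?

H_2 ≅ 0.

Order the vertices as 1 < 2 < 3 < 4 < 5 < 6 < 7 < 8 < 9. Listing each simplex with vertices in this order, K has dimension 2 with simplices:

  0-simplices (9): [1], [2], [3], [4], [5], [6], [7], [8], [9]
  1-simplices (27): (27 of them)
  2-simplices (18): [1,2,6], [1,2,9], [1,4,6], [1,4,8], [1,7,8], [1,7,9], [2,4,8], [2,4,9], [2,5,6], [2,5,8], [3,4,6], [3,4,9], [3,5,8], [3,5,9], [3,6,7], [3,7,8], [5,6,7], [5,7,9]

so the chain groups are C_0 ≅ Z^9, C_1 ≅ Z^27, C_2 ≅ Z^18.

Boundary ∂_1: C_1 → C_0 maps an edge to its endpoints' difference, ∂[p,q] = q − p. For instance
  ∂[3,5] = [5] − [3].
This gives a 9×27 integer matrix of rank 8; reducing to Smith normal form yields diagonal entries (1,1,1,1,1,1,1,1).

The boundary map ∂_2: C_2 → C_1 acts by ∂[p,q,r] = [q,r] − [p,r] + [p,q]. For instance
  ∂[1,2,9] = [2,9] − [1,9] + [1,2],
  ∂[3,5,8] = [5,8] − [3,8] + [3,5].
This gives a 27×18 integer matrix of rank 18; reducing to Smith normal form yields diagonal entries (1,1,1,1,1,1,1,1,1,1,1,1,1,1,1,1,1,2).

Computing H_k = (kernel of ∂_k) / (image of ∂_{k+1}):

  H_2: rank ker ∂_2 − rank ∂_3 = (18 − 18) − 0 = 0, and there is no ∂_3, so H_2 = 0.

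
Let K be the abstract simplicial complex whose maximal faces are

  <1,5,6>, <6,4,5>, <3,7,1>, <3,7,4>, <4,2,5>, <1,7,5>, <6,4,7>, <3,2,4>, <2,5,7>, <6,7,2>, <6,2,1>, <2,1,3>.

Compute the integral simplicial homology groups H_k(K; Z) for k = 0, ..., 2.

K has 7 vertices, 18 edges, 12 triangles.
rank ∂_0 = 0, rank ∂_1 = 6 ⇒ b_0 = 7 − 0 − 6 = 1; all invariant factors of ∂_1 are 1 so no torsion. So H_0 ≅ Z.
rank ∂_1 = 6, rank ∂_2 = 12 ⇒ b_1 = 18 − 6 − 12 = 0; ∂_2 has invariant factor(s) [2] giving torsion. So H_1 ≅ Z/2.
rank ∂_2 = 12, rank ∂_3 = 0 ⇒ b_2 = 12 − 12 − 0 = 0. So H_2 ≅ 0.

H_0 ≅ Z,  H_1 ≅ Z/2,  H_2 = 0.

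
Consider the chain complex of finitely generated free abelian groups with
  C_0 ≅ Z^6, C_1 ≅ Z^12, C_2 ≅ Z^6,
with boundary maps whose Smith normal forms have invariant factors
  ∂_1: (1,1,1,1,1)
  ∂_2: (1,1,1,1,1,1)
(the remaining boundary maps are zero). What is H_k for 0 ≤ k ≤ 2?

H_0 = Z,  H_1 = Z,  H_2 = 0.

H_0: b_0 = 6 − 0 − 5 = 1; torsion from ∂_1 factors > 1: none. So H_0 = Z.
H_1: b_1 = 12 − 5 − 6 = 1; torsion from ∂_2 factors > 1: none. So H_1 = Z.
H_2: b_2 = 6 − 6 − 0 = 0; torsion from ∂_3 factors > 1: none. So H_2 = 0.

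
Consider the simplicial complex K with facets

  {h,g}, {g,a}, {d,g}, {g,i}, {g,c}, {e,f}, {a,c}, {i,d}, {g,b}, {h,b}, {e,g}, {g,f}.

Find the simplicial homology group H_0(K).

H_0 = Z.

Fix the vertex order a < b < c < d < e < f < g < h < i and write every simplex with vertices in increasing order. Then dim K = 1 and the simplices of K are:

  0-simplices (9): a, b, c, d, e, f, g, h, i
  1-simplices (12): ac, ag, bg, bh, cg, dg, di, ef, eg, fg, gh, gi

so the chain groups are C_0 ≅ Z^9, C_1 ≅ Z^12.

The boundary map ∂_1: C_1 → C_0 maps an edge to its endpoints' difference, ∂[p,q] = q − p.
As a 9×12 matrix over Z this has rank 8, with invariant factors (1,1,1,1,1,1,1,1).

Now H_k = ker ∂_k / im ∂_{k+1}, so:

  H_0: rank C_0 − rank ∂_1 = 9 − 8 = 1, and the invariant factors of ∂_1 are all 1, so H_0 ≅ Z.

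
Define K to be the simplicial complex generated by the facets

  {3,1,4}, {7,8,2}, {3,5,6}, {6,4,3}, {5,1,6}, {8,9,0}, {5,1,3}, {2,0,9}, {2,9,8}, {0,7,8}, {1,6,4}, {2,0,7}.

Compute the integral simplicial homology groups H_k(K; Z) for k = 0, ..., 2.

H_0 = Z^2,  H_1 = 0,  H_2 = Z^2.

Order the vertices as 0 < 1 < 2 < 3 < 4 < 5 < 6 < 7 < 8 < 9. Listing each simplex with vertices in this order, K has dimension 2 with simplices:

  0-simplices (10): [0], [1], [2], [3], [4], [5], [6], [7], [8], [9]
  1-simplices (18): [0,2], [0,7], [0,8], [0,9], [1,3], [1,4], [1,5], [1,6], [2,7], [2,8], [2,9], [3,4], [3,5], [3,6], [4,6], [5,6], [7,8], [8,9]
  2-simplices (12): [0,2,7], [0,2,9], [0,7,8], [0,8,9], [1,3,4], [1,3,5], [1,4,6], [1,5,6], [2,7,8], [2,8,9], [3,4,6], [3,5,6]

Hence C_0 ≅ Z^10, C_1 ≅ Z^18, C_2 ≅ Z^12.

The boundary map ∂_1: C_1 → C_0 is given by ∂[p,q] = [q] − [p].
As a 10×18 matrix over Z this has rank 8, with invariant factors (1,1,1,1,1,1,1,1).

∂_2: C_2 → C_1 sends each 2-simplex [p,q,r] to [q,r] − [p,r] + [p,q]. For instance
  ∂[0,2,9] = [2,9] − [0,9] + [0,2],
  ∂[0,8,9] = [8,9] − [0,9] + [0,8].
As a 18×12 matrix over Z this has rank 10, with invariant factors (1,1,1,1,1,1,1,1,1,1).

From H_k ≅ ker(∂_k) / im(∂_{k+1}) we obtain:

  H_0: rank C_0 − rank ∂_1 = 10 − 8 = 2, and the invariant factors of ∂_1 are all 1, so H_0 = Z^2.
  H_1: rank ker ∂_1 − rank ∂_2 = (18 − 8) − 10 = 0, and the invariant factors of ∂_2 are all 1, so H_1 = 0.
  H_2: rank ker ∂_2 − rank ∂_3 = (12 − 10) − 0 = 2, and there is no ∂_3, so H_2 = Z^2.

(K is a triangulation of the disjoint union of the 2-sphere S^2 and the 2-sphere S^2.)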